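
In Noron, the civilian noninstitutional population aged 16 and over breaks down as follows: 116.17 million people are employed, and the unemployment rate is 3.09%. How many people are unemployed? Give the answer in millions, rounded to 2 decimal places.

About 3.70 million are unemployed.

Let U be the number unemployed. The labor force is E + U, and U/(E+U) = 0.0309.
So U = 0.0309 × 116.17 / (1 − 0.0309) = 3.5897 / 0.9691 ≈ 3.70 million.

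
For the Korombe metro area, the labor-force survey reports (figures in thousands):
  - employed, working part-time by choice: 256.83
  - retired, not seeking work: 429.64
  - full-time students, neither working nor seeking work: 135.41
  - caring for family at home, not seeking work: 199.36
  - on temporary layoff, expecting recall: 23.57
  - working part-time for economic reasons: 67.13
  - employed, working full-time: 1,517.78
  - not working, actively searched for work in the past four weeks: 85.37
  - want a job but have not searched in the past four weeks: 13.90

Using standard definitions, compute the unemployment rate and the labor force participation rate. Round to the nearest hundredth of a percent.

Unemployment rate ≈ 5.58%; labor force participation rate ≈ 71.48%.

Employed = 256.83 + 67.13 + 1,517.78 = 1,841.74 thousand (anyone who worked, including part-time for economic reasons, counts as employed).
Unemployed = 23.57 + 85.37 = 108.94 thousand (jobless and actively searching, or on temporary layoff).
Labor force = 1,841.74 + 108.94 = 1,950.68 thousand.
Not in labor force = 429.64 + 135.41 + 199.36 + 13.90 = 778.31 thousand (those not working and not actively searching are outside the labor force — including those who want a job but have given up searching).
Civilian working-age population = 1,950.68 + 778.31 = 2,728.99 thousand.
Unemployment rate = 108.94 / 1,950.68 = 5.58%.
Labor force participation rate = 1,950.68 / 2,728.99 = 71.48%.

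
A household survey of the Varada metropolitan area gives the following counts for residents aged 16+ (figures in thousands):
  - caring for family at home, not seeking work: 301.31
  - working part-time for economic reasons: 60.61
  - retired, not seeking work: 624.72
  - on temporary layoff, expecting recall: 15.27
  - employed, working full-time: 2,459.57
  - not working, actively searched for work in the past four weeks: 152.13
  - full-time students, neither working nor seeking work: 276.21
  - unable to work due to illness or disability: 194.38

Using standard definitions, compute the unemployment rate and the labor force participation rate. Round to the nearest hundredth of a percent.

Employed = 60.61 + 2,459.57 = 2,520.18 thousand (anyone who worked, including part-time for economic reasons, counts as employed).
Unemployed = 15.27 + 152.13 = 167.40 thousand (jobless and actively searching, or on temporary layoff).
Labor force = 2,520.18 + 167.40 = 2,687.58 thousand.
Not in labor force = 301.31 + 624.72 + 276.21 + 194.38 = 1,396.62 thousand (those not working and not actively searching are outside the labor force).
Civilian working-age population = 2,687.58 + 1,396.62 = 4,084.20 thousand.
Unemployment rate = 167.40 / 2,687.58 = 6.23%.
Labor force participation rate = 2,687.58 / 4,084.20 = 65.80%.

Unemployment rate ≈ 6.23%; labor force participation rate ≈ 65.80%.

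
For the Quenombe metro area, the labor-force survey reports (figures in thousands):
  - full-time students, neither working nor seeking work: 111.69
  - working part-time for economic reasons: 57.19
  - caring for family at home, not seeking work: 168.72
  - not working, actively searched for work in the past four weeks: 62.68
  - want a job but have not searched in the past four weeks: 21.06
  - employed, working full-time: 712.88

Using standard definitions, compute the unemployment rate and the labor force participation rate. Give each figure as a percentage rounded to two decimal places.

Unemployment rate ≈ 7.53%; labor force participation rate ≈ 73.42%.

Employed = 57.19 + 712.88 = 770.07 thousand (anyone who worked, including part-time for economic reasons, counts as employed).
Unemployed = 62.68 thousand.
Labor force = 770.07 + 62.68 = 832.75 thousand.
Not in labor force = 111.69 + 168.72 + 21.06 = 301.47 thousand (those not working and not actively searching are outside the labor force — including those who want a job but have given up searching).
Civilian working-age population = 832.75 + 301.47 = 1,134.22 thousand.
Unemployment rate = 62.68 / 832.75 = 7.53%.
Labor force participation rate = 832.75 / 1,134.22 = 73.42%.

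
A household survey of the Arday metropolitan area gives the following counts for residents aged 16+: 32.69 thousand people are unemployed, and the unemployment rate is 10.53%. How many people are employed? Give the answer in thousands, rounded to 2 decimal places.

Labor force = U / u = 32.69 / 0.1053 ≈ 310.45 thousand.
Employed = labor force − unemployed = 310.45 − 32.69 = 277.76 thousand.

About 277.76 thousand are employed.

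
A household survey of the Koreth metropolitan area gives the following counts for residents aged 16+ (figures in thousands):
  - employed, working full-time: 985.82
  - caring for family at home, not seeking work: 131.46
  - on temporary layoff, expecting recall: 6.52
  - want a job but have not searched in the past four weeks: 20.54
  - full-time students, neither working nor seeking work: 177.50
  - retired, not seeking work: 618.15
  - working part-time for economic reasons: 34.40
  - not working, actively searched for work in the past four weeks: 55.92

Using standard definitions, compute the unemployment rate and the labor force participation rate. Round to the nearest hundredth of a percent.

Employed = 985.82 + 34.40 = 1,020.22 thousand (anyone who worked, including part-time for economic reasons, counts as employed).
Unemployed = 6.52 + 55.92 = 62.44 thousand (jobless and actively searching, or on temporary layoff).
Labor force = 1,020.22 + 62.44 = 1,082.66 thousand.
Not in labor force = 131.46 + 20.54 + 177.50 + 618.15 = 947.65 thousand (those not working and not actively searching are outside the labor force — including those who want a job but have given up searching).
Civilian working-age population = 1,082.66 + 947.65 = 2,030.31 thousand.
Unemployment rate = 62.44 / 1,082.66 = 5.77%.
Labor force participation rate = 1,082.66 / 2,030.31 = 53.32%.

Unemployment rate ≈ 5.77%; labor force participation rate ≈ 53.32%.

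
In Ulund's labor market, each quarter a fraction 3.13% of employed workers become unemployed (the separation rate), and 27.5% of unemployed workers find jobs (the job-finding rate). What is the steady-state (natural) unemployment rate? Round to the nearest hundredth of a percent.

At steady state the flows balance: s·E = f·U, so U/(E+U) = s/(s+f).
u* = 3.13 / (3.13 + 27.5) = 3.13 / 30.63 = 10.22%.

Steady-state unemployment rate ≈ 10.22%.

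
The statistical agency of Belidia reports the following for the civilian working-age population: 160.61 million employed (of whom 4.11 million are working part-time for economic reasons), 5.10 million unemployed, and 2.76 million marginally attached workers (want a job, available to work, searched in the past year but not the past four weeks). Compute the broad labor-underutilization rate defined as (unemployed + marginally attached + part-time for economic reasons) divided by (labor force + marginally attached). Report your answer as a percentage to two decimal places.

Broad underutilization rate ≈ 7.11%.

Labor force = 160.61 + 5.10 = 165.71 million.
Numerator = 5.10 + 2.76 + 4.11 = 11.97 million.
Denominator = 165.71 + 2.76 = 168.47 million.
Broad rate = 11.97 / 168.47 = 7.11%.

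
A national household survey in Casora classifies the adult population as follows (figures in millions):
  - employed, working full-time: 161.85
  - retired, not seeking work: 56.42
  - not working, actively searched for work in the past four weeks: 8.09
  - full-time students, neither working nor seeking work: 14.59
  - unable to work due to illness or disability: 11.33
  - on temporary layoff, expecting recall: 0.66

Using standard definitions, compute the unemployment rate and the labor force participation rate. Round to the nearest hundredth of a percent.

Unemployment rate ≈ 5.13%; labor force participation rate ≈ 67.45%.

Employed = 161.85 million.
Unemployed = 8.09 + 0.66 = 8.75 million (jobless and actively searching, or on temporary layoff).
Labor force = 161.85 + 8.75 = 170.60 million.
Not in labor force = 56.42 + 14.59 + 11.33 = 82.34 million (those not working and not actively searching are outside the labor force).
Civilian working-age population = 170.60 + 82.34 = 252.94 million.
Unemployment rate = 8.75 / 170.60 = 5.13%.
Labor force participation rate = 170.60 / 252.94 = 67.45%.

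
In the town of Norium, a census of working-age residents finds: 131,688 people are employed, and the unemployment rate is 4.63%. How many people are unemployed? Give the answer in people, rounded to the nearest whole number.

Let U be the number unemployed. The labor force is E + U, and U/(E+U) = 0.0463.
So U = 0.0463 × 131,688 / (1 − 0.0463) = 6097.15 / 0.9537 ≈ 6,393.

About 6,393 are unemployed.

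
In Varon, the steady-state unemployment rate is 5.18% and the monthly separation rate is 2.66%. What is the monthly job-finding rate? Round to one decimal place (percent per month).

From u* = s/(s+f): f = s·(1−u)/u.
f = 2.66 × (1 − 0.0518) / 0.0518 = 2.5222 / 0.0518 ≈ 48.7% per month.

Job-finding rate ≈ 48.7% per month.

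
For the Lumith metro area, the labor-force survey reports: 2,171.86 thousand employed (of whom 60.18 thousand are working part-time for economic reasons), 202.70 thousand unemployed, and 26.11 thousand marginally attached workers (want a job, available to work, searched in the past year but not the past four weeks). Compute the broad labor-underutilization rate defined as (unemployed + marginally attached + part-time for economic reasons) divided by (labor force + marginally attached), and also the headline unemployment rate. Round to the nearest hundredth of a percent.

Broad underutilization rate ≈ 12.04%; headline unemployment rate ≈ 8.54%.

Labor force = 2,171.86 + 202.70 = 2,374.56 thousand.
Numerator = 202.70 + 26.11 + 60.18 = 288.99 thousand.
Denominator = 2,374.56 + 26.11 = 2,400.67 thousand.
Broad rate = 288.99 / 2,400.67 = 12.04%.
Headline unemployment rate = 202.70 / 2,374.56 = 8.54%.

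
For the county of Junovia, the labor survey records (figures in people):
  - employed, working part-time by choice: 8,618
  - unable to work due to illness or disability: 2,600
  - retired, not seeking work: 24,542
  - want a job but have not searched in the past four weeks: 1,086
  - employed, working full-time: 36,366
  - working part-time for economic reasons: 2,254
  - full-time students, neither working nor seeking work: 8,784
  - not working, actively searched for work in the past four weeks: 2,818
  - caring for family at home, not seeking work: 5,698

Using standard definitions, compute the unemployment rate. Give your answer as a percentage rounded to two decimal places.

Unemployment rate ≈ 5.63%.

Employed = 8,618 + 36,366 + 2,254 = 47,238 (anyone who worked, including part-time for economic reasons, counts as employed).
Unemployed = 2,818.
Labor force = 47,238 + 2,818 = 50,056.
Unemployment rate = 2,818 / 50,056 = 5.63%.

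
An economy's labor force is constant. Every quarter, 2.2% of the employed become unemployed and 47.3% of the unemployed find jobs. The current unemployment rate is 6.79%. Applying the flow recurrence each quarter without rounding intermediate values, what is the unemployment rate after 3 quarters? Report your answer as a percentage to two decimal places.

Unemployment rate after three quarters ≈ 4.75%.

With a fixed labor force, u_{t+1} = u_t + s·(1−u_t) − f·u_t = u_t·(1−s−f) + s.
Here 1−s−f = 0.505 and s = 0.022.
u_1 = 0.067900 × 0.505 + 0.022 = 0.056289.
u_2 = 0.056289 × 0.505 + 0.022 = 0.050426.
u_3 = 0.050426 × 0.505 + 0.022 = 0.047465.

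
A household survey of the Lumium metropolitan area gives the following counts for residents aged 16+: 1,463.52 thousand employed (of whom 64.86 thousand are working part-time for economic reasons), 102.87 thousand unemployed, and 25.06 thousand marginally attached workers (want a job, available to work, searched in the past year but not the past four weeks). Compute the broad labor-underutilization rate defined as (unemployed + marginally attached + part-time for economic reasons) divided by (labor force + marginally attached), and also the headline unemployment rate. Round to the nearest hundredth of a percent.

Broad underutilization rate ≈ 12.11%; headline unemployment rate ≈ 6.57%.

Labor force = 1,463.52 + 102.87 = 1,566.39 thousand.
Numerator = 102.87 + 25.06 + 64.86 = 192.79 thousand.
Denominator = 1,566.39 + 25.06 = 1,591.45 thousand.
Broad rate = 192.79 / 1,591.45 = 12.11%.
Headline unemployment rate = 102.87 / 1,566.39 = 6.57%.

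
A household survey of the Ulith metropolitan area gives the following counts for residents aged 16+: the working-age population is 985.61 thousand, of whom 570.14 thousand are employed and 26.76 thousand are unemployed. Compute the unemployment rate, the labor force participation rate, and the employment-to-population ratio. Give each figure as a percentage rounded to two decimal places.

Labor force = employed + unemployed = 570.14 + 26.76 = 596.90 thousand.
Unemployment rate = 26.76 / 596.90 = 4.48%.
Labor force participation rate = 596.90 / 985.61 = 60.56%.
Employment-population ratio = 570.14 / 985.61 = 57.85%.

Unemployment rate ≈ 4.48%; labor force participation rate ≈ 60.56%; employment-population ratio ≈ 57.85%.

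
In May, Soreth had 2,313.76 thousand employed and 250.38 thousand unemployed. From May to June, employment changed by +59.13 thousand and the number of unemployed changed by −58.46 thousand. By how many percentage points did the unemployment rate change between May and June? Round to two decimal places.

May: labor force = 2,313.76 + 250.38 = 2,564.14; u = 250.38/2,564.14 = 9.76%.
June: labor force = 2,372.89 + 191.92 = 2,564.81; u = 191.92/2,564.81 = 7.48%.
Change = 7.48% − 9.76% = −2.28 pp.

The unemployment rate changed by −2.28 percentage points.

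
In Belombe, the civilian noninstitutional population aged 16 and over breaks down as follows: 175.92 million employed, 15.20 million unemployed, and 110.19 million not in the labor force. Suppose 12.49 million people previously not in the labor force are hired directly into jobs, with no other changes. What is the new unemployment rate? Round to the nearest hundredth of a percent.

Initially, labor force = 175.92 + 15.20 = 191.12 million, so u = 15.20/191.12 = 7.95%.
After the change, employed and labor force both rise by 12.49; unemployed unchanged → E = 188.41, U = 15.20, labor force = 203.61 million.
New unemployment rate = 15.20 / 203.61 = 7.47%.

New unemployment rate ≈ 7.47%.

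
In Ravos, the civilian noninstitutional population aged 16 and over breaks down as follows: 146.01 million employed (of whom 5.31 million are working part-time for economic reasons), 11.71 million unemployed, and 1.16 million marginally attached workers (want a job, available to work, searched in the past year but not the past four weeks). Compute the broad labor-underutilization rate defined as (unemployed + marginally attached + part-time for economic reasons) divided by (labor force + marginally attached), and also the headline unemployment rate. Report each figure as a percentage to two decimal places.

Broad underutilization rate ≈ 11.44%; headline unemployment rate ≈ 7.42%.

Labor force = 146.01 + 11.71 = 157.72 million.
Numerator = 11.71 + 1.16 + 5.31 = 18.18 million.
Denominator = 157.72 + 1.16 = 158.88 million.
Broad rate = 18.18 / 158.88 = 11.44%.
Headline unemployment rate = 11.71 / 157.72 = 7.42%.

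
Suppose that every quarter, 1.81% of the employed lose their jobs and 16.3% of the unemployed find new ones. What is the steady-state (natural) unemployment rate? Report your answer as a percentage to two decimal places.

At steady state the flows balance: s·E = f·U, so U/(E+U) = s/(s+f).
u* = 1.81 / (1.81 + 16.3) = 1.81 / 18.11 = 9.99%.

Steady-state unemployment rate ≈ 9.99%.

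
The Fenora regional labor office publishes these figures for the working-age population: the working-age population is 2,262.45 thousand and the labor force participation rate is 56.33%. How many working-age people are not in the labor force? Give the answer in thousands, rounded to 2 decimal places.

About 988.01 thousand are not in the labor force.

Share not in the labor force = 1 − 0.5633 = 0.4367.
Not in labor force = 0.4367 × 2,262.45 ≈ 988.01 thousand.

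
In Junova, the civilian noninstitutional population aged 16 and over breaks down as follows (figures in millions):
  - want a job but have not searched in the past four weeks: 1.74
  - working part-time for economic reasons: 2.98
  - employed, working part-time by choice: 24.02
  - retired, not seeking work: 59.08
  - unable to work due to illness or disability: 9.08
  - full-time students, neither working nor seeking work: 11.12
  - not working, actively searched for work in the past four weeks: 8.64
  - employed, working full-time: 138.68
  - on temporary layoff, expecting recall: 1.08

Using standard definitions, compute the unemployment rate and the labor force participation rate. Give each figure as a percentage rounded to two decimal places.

Unemployment rate ≈ 5.54%; labor force participation rate ≈ 68.40%.

Employed = 2.98 + 24.02 + 138.68 = 165.68 million (anyone who worked, including part-time for economic reasons, counts as employed).
Unemployed = 8.64 + 1.08 = 9.72 million (jobless and actively searching, or on temporary layoff).
Labor force = 165.68 + 9.72 = 175.40 million.
Not in labor force = 1.74 + 59.08 + 9.08 + 11.12 = 81.02 million (those not working and not actively searching are outside the labor force — including those who want a job but have given up searching).
Civilian working-age population = 175.40 + 81.02 = 256.42 million.
Unemployment rate = 9.72 / 175.40 = 5.54%.
Labor force participation rate = 175.40 / 256.42 = 68.40%.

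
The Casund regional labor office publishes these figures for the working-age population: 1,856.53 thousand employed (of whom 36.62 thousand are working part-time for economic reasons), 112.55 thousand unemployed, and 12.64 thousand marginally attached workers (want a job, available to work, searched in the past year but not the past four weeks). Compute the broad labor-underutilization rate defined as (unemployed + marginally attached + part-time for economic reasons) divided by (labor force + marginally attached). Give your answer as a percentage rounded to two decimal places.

Broad underutilization rate ≈ 8.17%.

Labor force = 1,856.53 + 112.55 = 1,969.08 thousand.
Numerator = 112.55 + 12.64 + 36.62 = 161.81 thousand.
Denominator = 1,969.08 + 12.64 = 1,981.72 thousand.
Broad rate = 161.81 / 1,981.72 = 8.17%.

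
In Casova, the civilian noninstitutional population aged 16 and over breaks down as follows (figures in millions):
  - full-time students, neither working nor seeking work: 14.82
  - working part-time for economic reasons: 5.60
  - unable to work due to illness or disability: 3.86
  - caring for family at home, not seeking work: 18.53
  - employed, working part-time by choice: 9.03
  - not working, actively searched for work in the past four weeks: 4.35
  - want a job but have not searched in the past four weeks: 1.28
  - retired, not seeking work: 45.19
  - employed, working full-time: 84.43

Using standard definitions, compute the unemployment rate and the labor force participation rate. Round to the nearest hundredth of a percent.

Unemployment rate ≈ 4.21%; labor force participation rate ≈ 55.27%.

Employed = 5.60 + 9.03 + 84.43 = 99.06 million (anyone who worked, including part-time for economic reasons, counts as employed).
Unemployed = 4.35 million.
Labor force = 99.06 + 4.35 = 103.41 million.
Not in labor force = 14.82 + 3.86 + 18.53 + 1.28 + 45.19 = 83.68 million (those not working and not actively searching are outside the labor force — including those who want a job but have given up searching).
Civilian working-age population = 103.41 + 83.68 = 187.09 million.
Unemployment rate = 4.35 / 103.41 = 4.21%.
Labor force participation rate = 103.41 / 187.09 = 55.27%.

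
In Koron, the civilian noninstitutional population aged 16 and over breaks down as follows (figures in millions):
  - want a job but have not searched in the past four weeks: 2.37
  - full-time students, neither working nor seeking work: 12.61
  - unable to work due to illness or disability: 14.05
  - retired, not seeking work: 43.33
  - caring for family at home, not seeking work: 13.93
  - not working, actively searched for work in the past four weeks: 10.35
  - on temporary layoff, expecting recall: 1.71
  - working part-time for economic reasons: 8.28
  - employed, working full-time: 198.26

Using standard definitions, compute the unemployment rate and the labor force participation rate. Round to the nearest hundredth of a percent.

Unemployment rate ≈ 5.52%; labor force participation rate ≈ 71.70%.

Employed = 8.28 + 198.26 = 206.54 million (anyone who worked, including part-time for economic reasons, counts as employed).
Unemployed = 10.35 + 1.71 = 12.06 million (jobless and actively searching, or on temporary layoff).
Labor force = 206.54 + 12.06 = 218.60 million.
Not in labor force = 2.37 + 12.61 + 14.05 + 43.33 + 13.93 = 86.29 million (those not working and not actively searching are outside the labor force — including those who want a job but have given up searching).
Civilian working-age population = 218.60 + 86.29 = 304.89 million.
Unemployment rate = 12.06 / 218.60 = 5.52%.
Labor force participation rate = 218.60 / 304.89 = 71.70%.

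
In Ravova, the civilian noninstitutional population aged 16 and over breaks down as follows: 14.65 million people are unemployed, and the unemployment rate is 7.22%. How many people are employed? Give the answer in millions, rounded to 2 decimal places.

Labor force = U / u = 14.65 / 0.0722 ≈ 202.91 million.
Employed = labor force − unemployed = 202.91 − 14.65 = 188.26 million.

About 188.26 million are employed.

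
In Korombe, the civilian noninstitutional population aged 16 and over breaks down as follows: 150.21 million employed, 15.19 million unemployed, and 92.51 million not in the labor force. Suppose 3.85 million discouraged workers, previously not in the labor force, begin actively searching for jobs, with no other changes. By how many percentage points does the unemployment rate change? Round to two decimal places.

Initially, labor force = 150.21 + 15.19 = 165.40 million, so u = 15.19/165.40 = 9.18%.
After the change, unemployed and labor force both rise by 3.85 → E = 150.21, U = 19.04, labor force = 169.25 million.
New unemployment rate = 19.04 / 169.25 = 11.25%.
Change = 11.25% − 9.18% = +2.07 percentage points.

The unemployment rate changes by +2.07 percentage points.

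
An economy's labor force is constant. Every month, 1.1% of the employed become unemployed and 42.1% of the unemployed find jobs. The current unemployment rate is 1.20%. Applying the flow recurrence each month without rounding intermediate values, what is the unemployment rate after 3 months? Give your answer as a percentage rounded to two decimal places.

With a fixed labor force, u_{t+1} = u_t + s·(1−u_t) − f·u_t = u_t·(1−s−f) + s.
Here 1−s−f = 0.568 and s = 0.011.
u_1 = 0.012000 × 0.568 + 0.011 = 0.017816.
u_2 = 0.017816 × 0.568 + 0.011 = 0.021119.
u_3 = 0.021119 × 0.568 + 0.011 = 0.022996.

Unemployment rate after three months ≈ 2.30%.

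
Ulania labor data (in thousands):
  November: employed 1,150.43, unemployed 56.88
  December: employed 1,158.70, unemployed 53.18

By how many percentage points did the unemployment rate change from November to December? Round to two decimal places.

The unemployment rate changed by −0.32 percentage points.

November: labor force = 1,150.43 + 56.88 = 1,207.31; u = 56.88/1,207.31 = 4.71%.
December: labor force = 1,158.70 + 53.18 = 1,211.88; u = 53.18/1,211.88 = 4.39%.
Change = 4.39% − 4.71% = −0.32 pp.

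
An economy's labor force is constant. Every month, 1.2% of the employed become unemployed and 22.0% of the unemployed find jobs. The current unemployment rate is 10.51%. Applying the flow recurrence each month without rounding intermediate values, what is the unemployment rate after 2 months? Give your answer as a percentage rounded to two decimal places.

Unemployment rate after two months ≈ 8.32%.

With a fixed labor force, u_{t+1} = u_t + s·(1−u_t) − f·u_t = u_t·(1−s−f) + s.
Here 1−s−f = 0.768 and s = 0.012.
u_1 = 0.105100 × 0.768 + 0.012 = 0.092717.
u_2 = 0.092717 × 0.768 + 0.012 = 0.083207.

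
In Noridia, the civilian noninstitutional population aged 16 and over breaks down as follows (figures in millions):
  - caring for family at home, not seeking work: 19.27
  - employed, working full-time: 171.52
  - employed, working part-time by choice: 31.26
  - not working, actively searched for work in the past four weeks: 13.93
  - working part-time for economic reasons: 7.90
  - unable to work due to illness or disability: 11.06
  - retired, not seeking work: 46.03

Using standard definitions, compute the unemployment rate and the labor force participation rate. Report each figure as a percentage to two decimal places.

Employed = 171.52 + 31.26 + 7.90 = 210.68 million (anyone who worked, including part-time for economic reasons, counts as employed).
Unemployed = 13.93 million.
Labor force = 210.68 + 13.93 = 224.61 million.
Not in labor force = 19.27 + 11.06 + 46.03 = 76.36 million (those not working and not actively searching are outside the labor force).
Civilian working-age population = 224.61 + 76.36 = 300.97 million.
Unemployment rate = 13.93 / 224.61 = 6.20%.
Labor force participation rate = 224.61 / 300.97 = 74.63%.

Unemployment rate ≈ 6.20%; labor force participation rate ≈ 74.63%.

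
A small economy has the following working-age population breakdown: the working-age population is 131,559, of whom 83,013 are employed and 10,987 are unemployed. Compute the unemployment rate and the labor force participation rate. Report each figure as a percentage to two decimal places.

Unemployment rate ≈ 11.69%; labor force participation rate ≈ 71.45%.

Labor force = employed + unemployed = 83,013 + 10,987 = 94,000.
Unemployment rate = 10,987 / 94,000 = 11.69%.
Labor force participation rate = 94,000 / 131,559 = 71.45%.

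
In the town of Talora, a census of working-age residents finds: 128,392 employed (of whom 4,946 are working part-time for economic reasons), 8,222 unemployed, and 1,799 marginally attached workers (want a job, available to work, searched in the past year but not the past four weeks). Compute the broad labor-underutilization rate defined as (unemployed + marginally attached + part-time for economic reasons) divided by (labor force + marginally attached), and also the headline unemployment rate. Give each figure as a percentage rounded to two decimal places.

Labor force = 128,392 + 8,222 = 136,614.
Numerator = 8,222 + 1,799 + 4,946 = 14,967.
Denominator = 136,614 + 1,799 = 138,413.
Broad rate = 14,967 / 138,413 = 10.81%.
Headline unemployment rate = 8,222 / 136,614 = 6.02%.

Broad underutilization rate ≈ 10.81%; headline unemployment rate ≈ 6.02%.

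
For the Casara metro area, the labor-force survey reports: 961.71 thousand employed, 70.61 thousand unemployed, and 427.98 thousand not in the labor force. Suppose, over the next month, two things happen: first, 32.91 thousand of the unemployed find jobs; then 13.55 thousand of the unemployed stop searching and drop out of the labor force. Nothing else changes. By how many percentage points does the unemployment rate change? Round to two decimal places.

Initially, labor force = 961.71 + 70.61 = 1,032.32 thousand, so u = 70.61/1,032.32 = 6.84%.
After the first change, unemployed falls and employed rises by 32.91; labor force unchanged → E = 994.62, U = 37.70, labor force = 1,032.32 thousand.
After the second change, unemployed and labor force both fall by 13.55 → E = 994.62, U = 24.15, labor force = 1,018.77 thousand.
New unemployment rate = 24.15 / 1,018.77 = 2.37%.
Change = 2.37% − 6.84% = −4.47 percentage points.

The unemployment rate changes by −4.47 percentage points.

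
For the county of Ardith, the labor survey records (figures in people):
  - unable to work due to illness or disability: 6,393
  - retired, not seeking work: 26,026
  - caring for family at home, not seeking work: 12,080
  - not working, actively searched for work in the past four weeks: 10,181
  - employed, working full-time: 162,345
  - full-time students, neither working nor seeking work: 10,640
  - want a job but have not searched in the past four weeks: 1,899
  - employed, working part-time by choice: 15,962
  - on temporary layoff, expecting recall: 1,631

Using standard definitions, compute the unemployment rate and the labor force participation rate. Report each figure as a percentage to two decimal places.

Unemployment rate ≈ 6.21%; labor force participation rate ≈ 76.92%.

Employed = 162,345 + 15,962 = 178,307.
Unemployed = 10,181 + 1,631 = 11,812 (jobless and actively searching, or on temporary layoff).
Labor force = 178,307 + 11,812 = 190,119.
Not in labor force = 6,393 + 26,026 + 12,080 + 10,640 + 1,899 = 57,038 (those not working and not actively searching are outside the labor force — including those who want a job but have given up searching).
Civilian working-age population = 190,119 + 57,038 = 247,157.
Unemployment rate = 11,812 / 190,119 = 6.21%.
Labor force participation rate = 190,119 / 247,157 = 76.92%.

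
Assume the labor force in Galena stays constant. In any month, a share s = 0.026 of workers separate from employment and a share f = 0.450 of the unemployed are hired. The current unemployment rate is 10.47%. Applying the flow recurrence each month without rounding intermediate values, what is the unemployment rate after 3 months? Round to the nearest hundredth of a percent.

Unemployment rate after three months ≈ 6.18%.

With a fixed labor force, u_{t+1} = u_t + s·(1−u_t) − f·u_t = u_t·(1−s−f) + s.
Here 1−s−f = 0.524 and s = 0.026.
u_1 = 0.104700 × 0.524 + 0.026 = 0.080863.
u_2 = 0.080863 × 0.524 + 0.026 = 0.068372.
u_3 = 0.068372 × 0.524 + 0.026 = 0.061827.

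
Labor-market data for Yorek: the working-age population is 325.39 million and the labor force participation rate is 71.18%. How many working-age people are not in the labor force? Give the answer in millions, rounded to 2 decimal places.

Share not in the labor force = 1 − 0.7118 = 0.2882.
Not in labor force = 0.2882 × 325.39 ≈ 93.78 million.

About 93.78 million are not in the labor force.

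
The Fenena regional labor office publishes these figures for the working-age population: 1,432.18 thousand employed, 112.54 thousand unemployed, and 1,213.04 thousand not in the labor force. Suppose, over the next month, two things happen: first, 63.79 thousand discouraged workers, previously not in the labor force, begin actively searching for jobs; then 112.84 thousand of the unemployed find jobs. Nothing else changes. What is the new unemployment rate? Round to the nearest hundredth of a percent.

Initially, labor force = 1,432.18 + 112.54 = 1,544.72 thousand, so u = 112.54/1,544.72 = 7.29%.
After the first change, unemployed and labor force both rise by 63.79 → E = 1,432.18, U = 176.33, labor force = 1,608.51 thousand.
After the second change, unemployed falls and employed rises by 112.84; labor force unchanged → E = 1,545.02, U = 63.49, labor force = 1,608.51 thousand.
New unemployment rate = 63.49 / 1,608.51 = 3.95%.

New unemployment rate ≈ 3.95%.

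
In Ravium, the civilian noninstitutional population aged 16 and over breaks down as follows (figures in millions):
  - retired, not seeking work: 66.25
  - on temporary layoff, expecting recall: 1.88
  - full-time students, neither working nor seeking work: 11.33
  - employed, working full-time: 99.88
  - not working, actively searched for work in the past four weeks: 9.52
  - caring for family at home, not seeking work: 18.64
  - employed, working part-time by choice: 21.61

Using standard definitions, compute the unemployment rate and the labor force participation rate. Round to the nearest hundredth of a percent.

Employed = 99.88 + 21.61 = 121.49 million.
Unemployed = 1.88 + 9.52 = 11.40 million (jobless and actively searching, or on temporary layoff).
Labor force = 121.49 + 11.40 = 132.89 million.
Not in labor force = 66.25 + 11.33 + 18.64 = 96.22 million (those not working and not actively searching are outside the labor force).
Civilian working-age population = 132.89 + 96.22 = 229.11 million.
Unemployment rate = 11.40 / 132.89 = 8.58%.
Labor force participation rate = 132.89 / 229.11 = 58.00%.

Unemployment rate ≈ 8.58%; labor force participation rate ≈ 58.00%.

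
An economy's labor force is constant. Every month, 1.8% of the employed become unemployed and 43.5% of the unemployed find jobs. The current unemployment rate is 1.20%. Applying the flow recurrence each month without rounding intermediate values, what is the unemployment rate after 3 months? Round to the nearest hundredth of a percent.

With a fixed labor force, u_{t+1} = u_t + s·(1−u_t) − f·u_t = u_t·(1−s−f) + s.
Here 1−s−f = 0.547 and s = 0.018.
u_1 = 0.012000 × 0.547 + 0.018 = 0.024564.
u_2 = 0.024564 × 0.547 + 0.018 = 0.031437.
u_3 = 0.031437 × 0.547 + 0.018 = 0.035196.

Unemployment rate after three months ≈ 3.52%.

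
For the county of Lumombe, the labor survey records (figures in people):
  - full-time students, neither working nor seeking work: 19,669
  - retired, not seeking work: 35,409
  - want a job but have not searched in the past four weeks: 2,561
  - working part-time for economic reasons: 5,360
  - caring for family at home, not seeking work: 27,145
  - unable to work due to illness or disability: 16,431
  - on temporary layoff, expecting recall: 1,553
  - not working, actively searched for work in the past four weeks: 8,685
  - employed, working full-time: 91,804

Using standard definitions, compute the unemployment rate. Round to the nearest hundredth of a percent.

Employed = 5,360 + 91,804 = 97,164 (anyone who worked, including part-time for economic reasons, counts as employed).
Unemployed = 1,553 + 8,685 = 10,238 (jobless and actively searching, or on temporary layoff).
Labor force = 97,164 + 10,238 = 107,402.
Unemployment rate = 10,238 / 107,402 = 9.53%.

Unemployment rate ≈ 9.53%.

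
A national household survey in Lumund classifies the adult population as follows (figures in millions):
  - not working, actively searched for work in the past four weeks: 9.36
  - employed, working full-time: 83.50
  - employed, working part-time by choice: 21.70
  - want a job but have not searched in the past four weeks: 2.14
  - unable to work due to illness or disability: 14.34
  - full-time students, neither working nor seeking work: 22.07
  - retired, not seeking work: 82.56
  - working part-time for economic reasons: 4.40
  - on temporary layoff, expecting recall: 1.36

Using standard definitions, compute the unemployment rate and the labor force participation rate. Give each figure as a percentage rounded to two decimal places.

Employed = 83.50 + 21.70 + 4.40 = 109.60 million (anyone who worked, including part-time for economic reasons, counts as employed).
Unemployed = 9.36 + 1.36 = 10.72 million (jobless and actively searching, or on temporary layoff).
Labor force = 109.60 + 10.72 = 120.32 million.
Not in labor force = 2.14 + 14.34 + 22.07 + 82.56 = 121.11 million (those not working and not actively searching are outside the labor force — including those who want a job but have given up searching).
Civilian working-age population = 120.32 + 121.11 = 241.43 million.
Unemployment rate = 10.72 / 120.32 = 8.91%.
Labor force participation rate = 120.32 / 241.43 = 49.84%.

Unemployment rate ≈ 8.91%; labor force participation rate ≈ 49.84%.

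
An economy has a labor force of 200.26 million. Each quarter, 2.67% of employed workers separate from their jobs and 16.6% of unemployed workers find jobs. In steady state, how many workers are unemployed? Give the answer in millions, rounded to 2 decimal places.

Steady-state unemployment rate u* = s/(s+f) = 2.67/(2.67+16.6) = 0.138557.
Unemployed = u* × labor force = 0.138557 × 200.26 ≈ 27.75 million.

About 27.75 million are unemployed in steady state.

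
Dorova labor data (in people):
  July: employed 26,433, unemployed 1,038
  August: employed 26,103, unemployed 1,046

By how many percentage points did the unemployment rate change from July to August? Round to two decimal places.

July: labor force = 26,433 + 1,038 = 27,471; u = 1,038/27,471 = 3.78%.
August: labor force = 26,103 + 1,046 = 27,149; u = 1,046/27,149 = 3.85%.
Change = 3.85% − 3.78% = +0.07 pp.

The unemployment rate changed by +0.07 percentage points.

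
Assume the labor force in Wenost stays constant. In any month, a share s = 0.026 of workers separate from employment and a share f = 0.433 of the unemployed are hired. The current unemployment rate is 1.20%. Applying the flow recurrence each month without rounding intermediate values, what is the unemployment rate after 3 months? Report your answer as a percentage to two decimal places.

Unemployment rate after three months ≈ 4.96%.

With a fixed labor force, u_{t+1} = u_t + s·(1−u_t) − f·u_t = u_t·(1−s−f) + s.
Here 1−s−f = 0.541 and s = 0.026.
u_1 = 0.012000 × 0.541 + 0.026 = 0.032492.
u_2 = 0.032492 × 0.541 + 0.026 = 0.043578.
u_3 = 0.043578 × 0.541 + 0.026 = 0.049576.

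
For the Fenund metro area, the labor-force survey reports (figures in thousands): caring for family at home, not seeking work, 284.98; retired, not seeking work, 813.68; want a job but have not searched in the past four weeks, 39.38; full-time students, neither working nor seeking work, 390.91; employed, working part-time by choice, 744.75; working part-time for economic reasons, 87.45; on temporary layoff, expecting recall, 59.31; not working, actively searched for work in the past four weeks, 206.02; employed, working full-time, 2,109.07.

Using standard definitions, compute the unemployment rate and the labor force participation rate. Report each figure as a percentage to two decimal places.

Employed = 744.75 + 87.45 + 2,109.07 = 2,941.27 thousand (anyone who worked, including part-time for economic reasons, counts as employed).
Unemployed = 59.31 + 206.02 = 265.33 thousand (jobless and actively searching, or on temporary layoff).
Labor force = 2,941.27 + 265.33 = 3,206.60 thousand.
Not in labor force = 284.98 + 813.68 + 39.38 + 390.91 = 1,528.95 thousand (those not working and not actively searching are outside the labor force — including those who want a job but have given up searching).
Civilian working-age population = 3,206.60 + 1,528.95 = 4,735.55 thousand.
Unemployment rate = 265.33 / 3,206.60 = 8.27%.
Labor force participation rate = 3,206.60 / 4,735.55 = 67.71%.

Unemployment rate ≈ 8.27%; labor force participation rate ≈ 67.71%.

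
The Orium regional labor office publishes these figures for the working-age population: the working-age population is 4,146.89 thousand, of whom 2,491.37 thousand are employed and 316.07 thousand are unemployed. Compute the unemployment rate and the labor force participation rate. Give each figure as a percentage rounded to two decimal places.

Unemployment rate ≈ 11.26%; labor force participation rate ≈ 67.70%.

Labor force = employed + unemployed = 2,491.37 + 316.07 = 2,807.44 thousand.
Unemployment rate = 316.07 / 2,807.44 = 11.26%.
Labor force participation rate = 2,807.44 / 4,146.89 = 67.70%.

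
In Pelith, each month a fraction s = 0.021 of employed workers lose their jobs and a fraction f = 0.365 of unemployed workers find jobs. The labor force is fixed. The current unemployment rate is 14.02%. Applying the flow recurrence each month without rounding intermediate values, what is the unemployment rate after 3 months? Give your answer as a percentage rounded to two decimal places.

Unemployment rate after three months ≈ 7.43%.

With a fixed labor force, u_{t+1} = u_t + s·(1−u_t) − f·u_t = u_t·(1−s−f) + s.
Here 1−s−f = 0.614 and s = 0.021.
u_1 = 0.140200 × 0.614 + 0.021 = 0.107083.
u_2 = 0.107083 × 0.614 + 0.021 = 0.086749.
u_3 = 0.086749 × 0.614 + 0.021 = 0.074264.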